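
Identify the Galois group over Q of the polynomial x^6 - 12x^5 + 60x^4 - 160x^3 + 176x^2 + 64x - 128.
S_4 x C_2 (order 48)

The polynomial f is an irreducible sextic over Q, so G = Gal(f/Q) is one of the 16 transitive subgroups 6T1, ..., 6T16 of S_6. The discriminant of f is -3603718079512576, which is not a perfect square, so G is not contained in A_6. The transitive groups of degree 6 not contained in A_6 are: C_6 (6T1, order 6), S_3 (6T2, order 6), D_6 (6T3, order 12), C_3 x S_3 (6T5, order 18), A_4 x C_2 (6T6, order 24), S_4 (6T8, order 24), S_3 x S_3 (6T9, order 36), S_4 x C_2 (6T11, order 48), (S_3 x S_3) : C_2 (6T13, order 72), PGL(2,5) (6T14, order 120), S_6 (6T16, order 720). By Dedekind's theorem, for a prime p not dividing disc(f) the degrees of the irreducible factors of f mod p form the cycle type of an element of G. Factoring f modulo the 67 such primes p <= 347 (skipping 2, 229, which divide the discriminant), each new pattern first appears at: mod 3: f = (x^6 + 2x^3 + 2x^2 + x + 1), pattern 6; mod 5: f = (x^3 + x + 4)(x^3 + 3x^2 + 4x + 3), pattern 3+3; mod 7: f = (x + 1)(x + 2)(x^4 + 6x^3 + 5x^2 + 2x + 6), pattern 4+1+1; mod 13: f = (x^2 + 9x + 11)(x^4 + 5x^3 + 4x^2 + 9x + 12), pattern 4+2; mod 23: f = (x^2 + 6x + 10)(x^2 + 9x + 4)(x^2 + 19x + 6), pattern 2+2+2; mod 29: f = (x + 7)(x + 18)(x^2 + 23x + 7)(x^2 + 27x + 28), pattern 2+2+1+1; mod 193: f = (x + 3)(x + 10)(x + 86)(x + 103)(x + 179)(x + 186), pattern 1+1+1+1+1+1; mod 347: f = (x + 4)(x + 43)(x + 300)(x + 339)(x^2 + 343x + 330), pattern 2+1+1+1+1. No other pattern occurs in this range, so the set of observed cycle types is {6, 3+3, 4+1+1, 4+2, 2+2+2, 2+2+1+1, 1+1+1+1+1+1, 2+1+1+1+1}. The candidates containing elements of all these cycle types are S_4 x C_2 (6T11) of order 48, S_6 (6T16) of order 720; the others are excluded. The observed types are precisely the cycle types that occur in S_4 x C_2 (6T11). Each of the other remaining candidates has further cycle types, and by the Chebotarev density theorem the matching factorization patterns would occur for a proportion of primes equal to their share of the group: S_6 (6T16) additionally contains elements of type 5+1, 3+2+1, 3+1+1+1 (304 of its 720 elements, about 42% of primes). None of the 67 primes tested shows any such pattern (for each of these groups the chance of that is below 10^-4), which rules them out. Hence G = S_4 x C_2 (6T11), of order 48.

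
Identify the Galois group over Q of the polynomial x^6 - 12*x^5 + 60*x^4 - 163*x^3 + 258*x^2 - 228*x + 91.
C_3 x S_3, the group 6T5 of order 18

The polynomial f is an irreducible sextic over Q, so G = Gal(f/Q) is one of the 16 transitive subgroups 6T1, ..., 6T16 of S_6. The discriminant of f is -177147, which is not a perfect square, so G is not contained in A_6. The transitive groups of degree 6 not contained in A_6 are: C_6 (6T1, order 6), S_3 (6T2, order 6), D_6 (6T3, order 12), C_3 x S_3 (6T5, order 18), A_4 x C_2 (6T6, order 24), S_4 (6T8, order 24), S_3 x S_3 (6T9, order 36), S_4 x C_2 (6T11, order 48), (S_3 x S_3) : C_2 (6T13, order 72), PGL(2,5) (6T14, order 120), S_6 (6T16, order 720). By Dedekind's theorem, for a prime p not dividing disc(f) the degrees of the irreducible factors of f mod p form the cycle type of an element of G. Factoring f modulo the 33 such primes p <= 139 (skipping 3, which divides the discriminant), each new pattern first appears at: mod 2: f = (x^6 + x^3 + 1), pattern 6; mod 7: f = (x)(x + 2)(x + 6)(x^3 + x^2 + 5x + 2), pattern 3+1+1+1; mod 17: f = (x^2 + 3)(x^2 + 8x + 4)(x^2 + 14x + 9), pattern 2+2+2; mod 19: f = (x^3 + 13x^2 + 12x + 2)(x^3 + 13x^2 + 12x + 17), pattern 3+3; mod 73: f = (x + 11)(x + 19)(x + 20)(x + 27)(x + 28)(x + 29), pattern 1+1+1+1+1+1. No other pattern occurs in this range, so the set of observed cycle types is {6, 3+1+1+1, 2+2+2, 3+3, 1+1+1+1+1+1}. The candidates containing elements of all these cycle types are C_3 x S_3 (6T5) of order 18, S_3 x S_3 (6T9) of order 36, (S_3 x S_3) : C_2 (6T13) of order 72, S_6 (6T16) of order 720; the others are excluded. The observed types are precisely the cycle types that occur in C_3 x S_3 (6T5). Each of the other remaining candidates has further cycle types, and by the Chebotarev density theorem the matching factorization patterns would occur for a proportion of primes equal to their share of the group: S_3 x S_3 (6T9) additionally contains elements of type 2+2+1+1 (9 of its 36 elements, about 25% of primes); (S_3 x S_3) : C_2 (6T13) additionally contains elements of type 4+2, 3+2+1, 2+2+1+1, 2+1+1+1+1 (45 of its 72 elements, about 62% of primes); S_6 (6T16) additionally contains elements of type 5+1, 4+2, 4+1+1, 3+2+1, 2+2+1+1, 2+1+1+1+1 (504 of its 720 elements, about 70% of primes). None of the 33 primes tested shows any such pattern (for each of these groups the chance of that is below 10^-4), which rules them out. Hence G = C_3 x S_3 (6T5), of order 18.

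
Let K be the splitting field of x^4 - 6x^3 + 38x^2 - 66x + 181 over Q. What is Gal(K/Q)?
The polynomial is an irreducible quartic over Q and its discriminant is 205979904 = 14352^2, a perfect square, so the Galois group is contained in A_4. The resolvent cubic y^3 - 38*y^2 - 328*y + 16640 splits completely over Q, which gives the Klein four-group V_4.

4T2: V_4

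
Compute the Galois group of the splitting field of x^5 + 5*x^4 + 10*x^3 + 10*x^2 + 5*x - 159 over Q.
5T3: F_20

The polynomial f is an irreducible quintic over Q, so G = Gal(f/Q) is a transitive subgroup of S_5: one of C_5 (5T1, order 5), D_5 (5T2, order 10), F_20 (5T3, order 20), A_5 (5T4, order 60) or S_5 (5T5, order 120). The discriminant of f is 2048000000000, which is not a perfect square, so G is not contained in A_5. The transitive groups of degree 5 not contained in A_5 are: F_20 (5T3, order 20), S_5 (5T5, order 120). By Dedekind's theorem, for a prime p not dividing disc(f) the degrees of the irreducible factors of f mod p form the cycle type of an element of G. Factoring f modulo the 18 such primes p <= 71 (skipping 2, 5, which divide the discriminant), each new pattern first appears at: mod 3: f = (x)(x^4 + 2x^3 + x^2 + x + 2), pattern 4+1; mod 11: f = (x^5 + 5x^4 + 10x^3 + 10x^2 + 5x + 6), pattern 5; mod 19: f = (x + 8)(x^2 + 5x + 15)(x^2 + 11x + 2), pattern 2+2+1; mod 31: f = (x + 4)(x + 7)(x + 13)(x + 18)(x + 25), pattern 1+1+1+1+1. No other pattern occurs in this range, so the set of observed cycle types is {4+1, 5, 2+2+1, 1+1+1+1+1}. The candidates containing elements of all these cycle types are F_20 (5T3) of order 20, S_5 (5T5) of order 120; the others are excluded. The observed types are precisely the cycle types that occur in F_20 (5T3). Each of the other remaining candidates has further cycle types, and by the Chebotarev density theorem the matching factorization patterns would occur for a proportion of primes equal to their share of the group: S_5 (5T5) additionally contains elements of type 3+2, 3+1+1, 2+1+1+1 (50 of its 120 elements, about 42% of primes). None of the 18 primes tested shows any such pattern (for each of these groups the chance of that is below 10^-4), which rules them out. Hence G = F_20 (5T3), of order 20.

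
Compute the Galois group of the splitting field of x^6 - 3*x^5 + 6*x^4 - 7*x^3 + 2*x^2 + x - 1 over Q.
S_4 (also written S4-)

The polynomial f is an irreducible sextic over Q, so G = Gal(f/Q) is one of the 16 transitive subgroups 6T1, ..., 6T16 of S_6. The discriminant of f is 810448, which is not a perfect square, so G is not contained in A_6. The transitive groups of degree 6 not contained in A_6 are: C_6 (6T1, order 6), S_3 (6T2, order 6), D_6 (6T3, order 12), C_3 x S_3 (6T5, order 18), A_4 x C_2 (6T6, order 24), S_4 (6T8, order 24), S_3 x S_3 (6T9, order 36), S_4 x C_2 (6T11, order 48), (S_3 x S_3) : C_2 (6T13, order 72), PGL(2,5) (6T14, order 120), S_6 (6T16, order 720). By Dedekind's theorem, for a prime p not dividing disc(f) the degrees of the irreducible factors of f mod p form the cycle type of an element of G. Factoring f modulo the 22 such primes p <= 89 (skipping 2, 37, which divide the discriminant), each new pattern first appears at: mod 3: f = (x^3 + x^2 + x + 2)(x^3 + 2x^2 + 1), pattern 3+3; mod 5: f = (x^2 + 3)(x^2 + 3x + 4)(x^2 + 4x + 2), pattern 2+2+2; mod 17: f = (x + 1)(x + 15)(x^4 + 15x^3 + 6x^2 + 12x + 9), pattern 4+1+1; mod 67: f = (x + 4)(x + 62)(x^2 + 66x + 40)(x^2 + 66x + 50), pattern 2+2+1+1. No other pattern occurs in this range, so the set of observed cycle types is {3+3, 2+2+2, 4+1+1, 2+2+1+1}. The candidates containing elements of all these cycle types are S_4 (6T8) of order 24, S_4 x C_2 (6T11) of order 48, PGL(2,5) (6T14) of order 120, S_6 (6T16) of order 720; the others are excluded. The observed types are precisely the cycle types that occur in S_4 (6T8) (apart from the identity). Each of the other remaining candidates has further cycle types, and by the Chebotarev density theorem the matching factorization patterns would occur for a proportion of primes equal to their share of the group: S_4 x C_2 (6T11) additionally contains elements of type 6, 4+2, 2+1+1+1+1 (17 of its 48 elements, about 35% of primes); PGL(2,5) (6T14) additionally contains elements of type 6, 5+1 (44 of its 120 elements, about 37% of primes); S_6 (6T16) additionally contains elements of type 6, 5+1, 4+2, 3+2+1, 3+1+1+1, 2+1+1+1+1 (529 of its 720 elements, about 73% of primes). None of the 22 primes tested shows any such pattern (for each of these groups the chance of that is below 10^-4), which rules them out. Hence G = S_4 (6T8), of order 24.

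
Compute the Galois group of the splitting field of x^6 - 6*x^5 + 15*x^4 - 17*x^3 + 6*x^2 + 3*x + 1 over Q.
C_3 x S_3 (order 18)

The polynomial f is an irreducible sextic over Q, so G = Gal(f/Q) is one of the 16 transitive subgroups 6T1, ..., 6T16 of S_6. The discriminant of f is -177147, which is not a perfect square, so G is not contained in A_6. The transitive groups of degree 6 not contained in A_6 are: C_6 (6T1, order 6), S_3 (6T2, order 6), D_6 (6T3, order 12), C_3 x S_3 (6T5, order 18), A_4 x C_2 (6T6, order 24), S_4 (6T8, order 24), S_3 x S_3 (6T9, order 36), S_4 x C_2 (6T11, order 48), (S_3 x S_3) : C_2 (6T13, order 72), PGL(2,5) (6T14, order 120), S_6 (6T16, order 720). By Dedekind's theorem, for a prime p not dividing disc(f) the degrees of the irreducible factors of f mod p form the cycle type of an element of G. Factoring f modulo the 33 such primes p <= 139 (skipping 3, which divides the discriminant), each new pattern first appears at: mod 2: f = (x^6 + x^4 + x^3 + x + 1), pattern 6; mod 7: f = (x + 2)(x + 4)(x + 5)(x^3 + 4x^2 + 3x + 3), pattern 3+1+1+1; mod 17: f = (x^2 + 3x + 3)(x^2 + 11x + 12)(x^2 + 14x + 9), pattern 2+2+2; mod 19: f = (x^3 + 16x^2 + 3x + 8)(x^3 + 16x^2 + 3x + 12), pattern 3+3; mod 73: f = (x + 41)(x + 42)(x + 43)(x + 50)(x + 51)(x + 59), pattern 1+1+1+1+1+1. No other pattern occurs in this range, so the set of observed cycle types is {6, 3+1+1+1, 2+2+2, 3+3, 1+1+1+1+1+1}. The candidates containing elements of all these cycle types are C_3 x S_3 (6T5) of order 18, S_3 x S_3 (6T9) of order 36, (S_3 x S_3) : C_2 (6T13) of order 72, S_6 (6T16) of order 720; the others are excluded. The observed types are precisely the cycle types that occur in C_3 x S_3 (6T5). Each of the other remaining candidates has further cycle types, and by the Chebotarev density theorem the matching factorization patterns would occur for a proportion of primes equal to their share of the group: S_3 x S_3 (6T9) additionally contains elements of type 2+2+1+1 (9 of its 36 elements, about 25% of primes); (S_3 x S_3) : C_2 (6T13) additionally contains elements of type 4+2, 3+2+1, 2+2+1+1, 2+1+1+1+1 (45 of its 72 elements, about 62% of primes); S_6 (6T16) additionally contains elements of type 5+1, 4+2, 4+1+1, 3+2+1, 2+2+1+1, 2+1+1+1+1 (504 of its 720 elements, about 70% of primes). None of the 33 primes tested shows any such pattern (for each of these groups the chance of that is below 10^-4), which rules them out. Hence G = C_3 x S_3 (6T5), of order 18.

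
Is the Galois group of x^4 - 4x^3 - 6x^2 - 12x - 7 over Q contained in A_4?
No

The polynomial is irreducible of degree 4 over Q. Its discriminant is -1048576, which is not a perfect square. A Galois group lies in the alternating group exactly when the discriminant is a square in Q, so the Galois group (D_4) is not contained in A_4.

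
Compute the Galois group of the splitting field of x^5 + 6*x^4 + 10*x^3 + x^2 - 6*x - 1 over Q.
The polynomial f is an irreducible quintic over Q, so G = Gal(f/Q) is a transitive subgroup of S_5: one of C_5 (5T1, order 5), D_5 (5T2, order 10), F_20 (5T3, order 20), A_5 (5T4, order 60) or S_5 (5T5, order 120). The discriminant of f is 14641 = 121^2, a perfect square, so G is contained in A_5. The transitive groups of degree 5 contained in A_5 are: C_5 (5T1, order 5), D_5 (5T2, order 10), A_5 (5T4, order 60). By Dedekind's theorem, for a prime p not dividing disc(f) the degrees of the irreducible factors of f mod p form the cycle type of an element of G. Factoring f modulo the 14 such primes p <= 47 (skipping 11, which divides the discriminant), each new pattern first appears at: mod 2: f = (x^5 + x^2 + 1), pattern 5; mod 23: f = (x + 10)(x + 13)(x + 14)(x + 18)(x + 20), pattern 1+1+1+1+1. No other pattern occurs in this range, so the set of observed cycle types is {5, 1+1+1+1+1}. The candidates containing elements of all these cycle types are C_5 (5T1) of order 5, D_5 (5T2) of order 10, A_5 (5T4) of order 60; the others are excluded. The observed types are precisely the cycle types that occur in C_5 (5T1). Each of the other remaining candidates has further cycle types, and by the Chebotarev density theorem the matching factorization patterns would occur for a proportion of primes equal to their share of the group: D_5 (5T2) additionally contains elements of type 2+2+1 (5 of its 10 elements, about 50% of primes); A_5 (5T4) additionally contains elements of type 3+1+1, 2+2+1 (35 of its 60 elements, about 58% of primes). None of the 14 primes tested shows any such pattern (for each of these groups the chance of that is below 10^-4), which rules them out. Hence G = C_5 (5T1), of order 5.

C_5 (also written C5)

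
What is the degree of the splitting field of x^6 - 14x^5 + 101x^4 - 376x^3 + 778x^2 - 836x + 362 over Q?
The degree of the splitting field over Q equals the order of the Galois group, so first determine the group. The polynomial f is an irreducible sextic over Q, so G = Gal(f/Q) is one of the 16 transitive subgroups 6T1, ..., 6T16 of S_6. The discriminant of f is -905404436480000, which is not a perfect square, so G is not contained in A_6. The transitive groups of degree 6 not contained in A_6 are: C_6 (6T1, order 6), S_3 (6T2, order 6), D_6 (6T3, order 12), C_3 x S_3 (6T5, order 18), A_4 x C_2 (6T6, order 24), S_4 (6T8, order 24), S_3 x S_3 (6T9, order 36), S_4 x C_2 (6T11, order 48), (S_3 x S_3) : C_2 (6T13, order 72), PGL(2,5) (6T14, order 120), S_6 (6T16, order 720). By Dedekind's theorem, for a prime p not dividing disc(f) the degrees of the irreducible factors of f mod p form the cycle type of an element of G. Factoring f modulo the 22 such primes p <= 97 (skipping 2, 5, 61, which divide the discriminant), each new pattern first appears at: mod 3: f = (x^3 + 2x + 1)(x^3 + x^2 + 2), pattern 3+3; mod 7: f = (x^2 + 2)(x^2 + 2x + 2)(x^2 + 5x + 3), pattern 2+2+2; mod 13: f = (x + 5)(x + 11)(x^4 + 9x^3 + 6x^2 + 8x + 8), pattern 4+1+1; mod 43: f = (x + 3)(x + 6)(x^2 + 4x + 40)(x^2 + 16x + 14), pattern 2+2+1+1. No other pattern occurs in this range, so the set of observed cycle types is {3+3, 2+2+2, 4+1+1, 2+2+1+1}. The candidates containing elements of all these cycle types are S_4 (6T8) of order 24, S_4 x C_2 (6T11) of order 48, PGL(2,5) (6T14) of order 120, S_6 (6T16) of order 720; the others are excluded. The observed types are precisely the cycle types that occur in S_4 (6T8) (apart from the identity). Each of the other remaining candidates has further cycle types, and by the Chebotarev density theorem the matching factorization patterns would occur for a proportion of primes equal to their share of the group: S_4 x C_2 (6T11) additionally contains elements of type 6, 4+2, 2+1+1+1+1 (17 of its 48 elements, about 35% of primes); PGL(2,5) (6T14) additionally contains elements of type 6, 5+1 (44 of its 120 elements, about 37% of primes); S_6 (6T16) additionally contains elements of type 6, 5+1, 4+2, 3+2+1, 3+1+1+1, 2+1+1+1+1 (529 of its 720 elements, about 73% of primes). None of the 22 primes tested shows any such pattern (for each of these groups the chance of that is below 10^-4), which rules them out. Hence G = S_4 (6T8), of order 24. The Galois group S_4 (6T8) has order 24, so the splitting field has degree 24 over Q.

24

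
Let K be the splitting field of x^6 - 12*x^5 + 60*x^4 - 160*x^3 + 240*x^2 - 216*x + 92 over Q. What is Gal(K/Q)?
A_6 (also written A6)

The polynomial f is an irreducible sextic over Q, so G = Gal(f/Q) is one of the 16 transitive subgroups 6T1, ..., 6T16 of S_6. The discriminant of f is 746496000000 = 864000^2, a perfect square, so G is contained in A_6. The transitive groups of degree 6 contained in A_6 are: A_4 (6T4, order 12), S_4 (6T7, order 24), (C_3 x C_3) : C_4 (6T10, order 36), PSL(2,5) (6T12, order 60), A_6 (6T15, order 360). By Dedekind's theorem, for a prime p not dividing disc(f) the degrees of the irreducible factors of f mod p form the cycle type of an element of G. Factoring f modulo the 6 such primes p <= 23 (skipping 2, 3, 5, which divide the discriminant), each new pattern first appears at: mod 7: f = (x + 2)(x^5 + 4x^3 + 2x + 4), pattern 5+1; mod 23: f = (x)(x + 9)(x + 14)(x^3 + 11x^2 + 3x + 18), pattern 3+1+1+1. No other pattern occurs in this range, so the set of observed cycle types is {5+1, 3+1+1+1}. Among the candidates above, the only group containing elements of all these cycle types is A_6 (6T15) — each of A_4 (6T4), S_4 (6T7), (C_3 x C_3) : C_4 (6T10), PSL(2,5) (6T12) lacks at least one of them. Hence G = A_6 (6T15), of order 360.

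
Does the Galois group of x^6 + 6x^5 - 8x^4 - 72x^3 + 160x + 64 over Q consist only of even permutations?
No

The polynomial is irreducible of degree 6 over Q. Its discriminant is 870211913777152, which is not a perfect square. A Galois group lies in the alternating group exactly when the discriminant is a square in Q, so the Galois group (S_3) is not contained in A_6.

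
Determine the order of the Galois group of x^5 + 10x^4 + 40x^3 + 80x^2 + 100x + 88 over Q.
The degree of the splitting field over Q equals the order of the Galois group, so first determine the group. The polynomial f is an irreducible quintic over Q, so G = Gal(f/Q) is a transitive subgroup of S_5: one of C_5 (5T1, order 5), D_5 (5T2, order 10), F_20 (5T3, order 20), A_5 (5T4, order 60) or S_5 (5T5, order 120). The discriminant of f is 1024000000 = 32000^2, a perfect square, so G is contained in A_5. The transitive groups of degree 5 contained in A_5 are: C_5 (5T1, order 5), D_5 (5T2, order 10), A_5 (5T4, order 60). By Dedekind's theorem, for a prime p not dividing disc(f) the degrees of the irreducible factors of f mod p form the cycle type of an element of G. Factoring f modulo the 2 such primes p <= 7 (skipping 2, 5, which divide the discriminant), each new pattern first appears at: mod 3: f = (x^5 + x^4 + x^3 + 2x^2 + x + 1), pattern 5; mod 7: f = (x + 4)(x + 5)(x^3 + x^2 + 4x + 3), pattern 3+1+1. No other pattern occurs in this range, so the set of observed cycle types is {5, 3+1+1}. Among the candidates above, the only group containing elements of all these cycle types is A_5 (5T4) — each of C_5 (5T1), D_5 (5T2) lacks at least one of them. Hence G = A_5 (5T4), of order 60. The Galois group A_5 (5T4) has order 60, so the splitting field has degree 60 over Q.

60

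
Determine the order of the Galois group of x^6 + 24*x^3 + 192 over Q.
The degree of the splitting field over Q equals the order of the Galois group, so first determine the group. The polynomial f is an irreducible sextic over Q, so G = Gal(f/Q) is one of the 16 transitive subgroups 6T1, ..., 6T16 of S_6. The discriminant of f is -190210142896128, which is not a perfect square, so G is not contained in A_6. The transitive groups of degree 6 not contained in A_6 are: C_6 (6T1, order 6), S_3 (6T2, order 6), D_6 (6T3, order 12), C_3 x S_3 (6T5, order 18), A_4 x C_2 (6T6, order 24), S_4 (6T8, order 24), S_3 x S_3 (6T9, order 36), S_4 x C_2 (6T11, order 48), (S_3 x S_3) : C_2 (6T13, order 72), PGL(2,5) (6T14, order 120), S_6 (6T16, order 720). By Dedekind's theorem, for a prime p not dividing disc(f) the degrees of the irreducible factors of f mod p form the cycle type of an element of G. Factoring f modulo the 33 such primes p <= 149 (skipping 2, 3, which divide the discriminant), each new pattern first appears at: mod 5: f = (x^6 + 4x^3 + 2), pattern 6; mod 7: f = (x + 3)(x + 5)(x + 6)(x^3 + 4), pattern 3+1+1+1; mod 17: f = (x^2 + 9x + 11)(x^2 + 10x + 11)(x^2 + 15x + 11), pattern 2+2+2; mod 19: f = (x^3 + 9)(x^3 + 15), pattern 3+3; mod 73: f = (x + 11)(x + 13)(x + 15)(x + 29)(x + 31)(x + 47), pattern 1+1+1+1+1+1. No other pattern occurs in this range, so the set of observed cycle types is {6, 3+1+1+1, 2+2+2, 3+3, 1+1+1+1+1+1}. The candidates containing elements of all these cycle types are C_3 x S_3 (6T5) of order 18, S_3 x S_3 (6T9) of order 36, (S_3 x S_3) : C_2 (6T13) of order 72, S_6 (6T16) of order 720; the others are excluded. The observed types are precisely the cycle types that occur in C_3 x S_3 (6T5). Each of the other remaining candidates has further cycle types, and by the Chebotarev density theorem the matching factorization patterns would occur for a proportion of primes equal to their share of the group: S_3 x S_3 (6T9) additionally contains elements of type 2+2+1+1 (9 of its 36 elements, about 25% of primes); (S_3 x S_3) : C_2 (6T13) additionally contains elements of type 4+2, 3+2+1, 2+2+1+1, 2+1+1+1+1 (45 of its 72 elements, about 62% of primes); S_6 (6T16) additionally contains elements of type 5+1, 4+2, 4+1+1, 3+2+1, 2+2+1+1, 2+1+1+1+1 (504 of its 720 elements, about 70% of primes). None of the 33 primes tested shows any such pattern (for each of these groups the chance of that is below 10^-4), which rules them out. Hence G = C_3 x S_3 (6T5), of order 18. The Galois group C_3 x S_3 (6T5) has order 18, so the splitting field has degree 18 over Q.

18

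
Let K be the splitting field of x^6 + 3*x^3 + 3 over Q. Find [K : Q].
18

The degree of the splitting field over Q equals the order of the Galois group, so first determine the group. The polynomial f is an irreducible sextic over Q, so G = Gal(f/Q) is one of the 16 transitive subgroups 6T1, ..., 6T16 of S_6. The discriminant of f is -177147, which is not a perfect square, so G is not contained in A_6. The transitive groups of degree 6 not contained in A_6 are: C_6 (6T1, order 6), S_3 (6T2, order 6), D_6 (6T3, order 12), C_3 x S_3 (6T5, order 18), A_4 x C_2 (6T6, order 24), S_4 (6T8, order 24), S_3 x S_3 (6T9, order 36), S_4 x C_2 (6T11, order 48), (S_3 x S_3) : C_2 (6T13, order 72), PGL(2,5) (6T14, order 120), S_6 (6T16, order 720). By Dedekind's theorem, for a prime p not dividing disc(f) the degrees of the irreducible factors of f mod p form the cycle type of an element of G. Factoring f modulo the 33 such primes p <= 139 (skipping 3, which divides the discriminant), each new pattern first appears at: mod 2: f = (x^6 + x^3 + 1), pattern 6; mod 7: f = (x + 3)(x + 5)(x + 6)(x^3 + 4), pattern 3+1+1+1; mod 17: f = (x^2 + 5x + 7)(x^2 + 13x + 7)(x^2 + 16x + 7), pattern 2+2+2; mod 19: f = (x^3 + 9)(x^3 + 13), pattern 3+3; mod 73: f = (x + 42)(x + 43)(x + 44)(x + 51)(x + 52)(x + 60), pattern 1+1+1+1+1+1. No other pattern occurs in this range, so the set of observed cycle types is {6, 3+1+1+1, 2+2+2, 3+3, 1+1+1+1+1+1}. The candidates containing elements of all these cycle types are C_3 x S_3 (6T5) of order 18, S_3 x S_3 (6T9) of order 36, (S_3 x S_3) : C_2 (6T13) of order 72, S_6 (6T16) of order 720; the others are excluded. The observed types are precisely the cycle types that occur in C_3 x S_3 (6T5). Each of the other remaining candidates has further cycle types, and by the Chebotarev density theorem the matching factorization patterns would occur for a proportion of primes equal to their share of the group: S_3 x S_3 (6T9) additionally contains elements of type 2+2+1+1 (9 of its 36 elements, about 25% of primes); (S_3 x S_3) : C_2 (6T13) additionally contains elements of type 4+2, 3+2+1, 2+2+1+1, 2+1+1+1+1 (45 of its 72 elements, about 62% of primes); S_6 (6T16) additionally contains elements of type 5+1, 4+2, 4+1+1, 3+2+1, 2+2+1+1, 2+1+1+1+1 (504 of its 720 elements, about 70% of primes). None of the 33 primes tested shows any such pattern (for each of these groups the chance of that is below 10^-4), which rules them out. Hence G = C_3 x S_3 (6T5), of order 18. The Galois group C_3 x S_3 (6T5) has order 18, so the splitting field has degree 18 over Q.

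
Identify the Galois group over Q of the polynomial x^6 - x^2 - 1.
S_4

The polynomial f is an irreducible sextic over Q, so G = Gal(f/Q) is one of the 16 transitive subgroups 6T1, ..., 6T16 of S_6. The discriminant of f is 33856 = 184^2, a perfect square, so G is contained in A_6. The transitive groups of degree 6 contained in A_6 are: A_4 (6T4, order 12), S_4 (6T7, order 24), (C_3 x C_3) : C_4 (6T10, order 36), PSL(2,5) (6T12, order 60), A_6 (6T15, order 360). By Dedekind's theorem, for a prime p not dividing disc(f) the degrees of the irreducible factors of f mod p form the cycle type of an element of G. Factoring f modulo the 79 such primes p <= 419 (skipping 2, 23, which divide the discriminant), each new pattern first appears at: mod 3: f = (x^3 + x^2 + 2x + 1)(x^3 + 2x^2 + 2x + 2), pattern 3+3; mod 5: f = (x^2 + 3)(x^4 + 2x^2 + 3), pattern 4+2; mod 19: f = (x + 5)(x + 14)(x^2 + 9x + 15)(x^2 + 10x + 15), pattern 2+2+1+1; mod 223: f = (x + 16)(x + 57)(x + 78)(x + 145)(x + 166)(x + 207), pattern 1+1+1+1+1+1. No other pattern occurs in this range, so the set of observed cycle types is {3+3, 4+2, 2+2+1+1, 1+1+1+1+1+1}. The candidates containing elements of all these cycle types are S_4 (6T7) of order 24, (C_3 x C_3) : C_4 (6T10) of order 36, A_6 (6T15) of order 360; the others are excluded. The observed types are precisely the cycle types that occur in S_4 (6T7). Each of the other remaining candidates has further cycle types, and by the Chebotarev density theorem the matching factorization patterns would occur for a proportion of primes equal to their share of the group: (C_3 x C_3) : C_4 (6T10) additionally contains elements of type 3+1+1+1 (4 of its 36 elements, about 11% of primes); A_6 (6T15) additionally contains elements of type 5+1, 3+1+1+1 (184 of its 360 elements, about 51% of primes). None of the 79 primes tested shows any such pattern (for each of these groups the chance of that is below 10^-4), which rules them out. Hence G = S_4 (6T7), of order 24.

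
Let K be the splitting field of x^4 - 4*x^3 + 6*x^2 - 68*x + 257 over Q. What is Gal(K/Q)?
A_4

The polynomial is an irreducible quartic over Q and its discriminant is 1358954496 = 36864^2, a perfect square, so the Galois group is contained in A_4. The resolvent cubic y^3 - 6*y^2 - 756*y - 2568 is irreducible over Q. An irreducible resolvent with square discriminant gives A_4.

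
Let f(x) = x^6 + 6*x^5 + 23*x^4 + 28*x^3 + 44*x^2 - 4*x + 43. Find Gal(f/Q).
S_4 x C_2 (order 48)

The polynomial f is an irreducible sextic over Q, so G = Gal(f/Q) is one of the 16 transitive subgroups 6T1, ..., 6T16 of S_6. The discriminant of f is -347502390485056, which is not a perfect square, so G is not contained in A_6. The transitive groups of degree 6 not contained in A_6 are: C_6 (6T1, order 6), S_3 (6T2, order 6), D_6 (6T3, order 12), C_3 x S_3 (6T5, order 18), A_4 x C_2 (6T6, order 24), S_4 (6T8, order 24), S_3 x S_3 (6T9, order 36), S_4 x C_2 (6T11, order 48), (S_3 x S_3) : C_2 (6T13, order 72), PGL(2,5) (6T14, order 120), S_6 (6T16, order 720). By Dedekind's theorem, for a prime p not dividing disc(f) the degrees of the irreducible factors of f mod p form the cycle type of an element of G. Factoring f modulo the 17 such primes p <= 67 (skipping 2, 31, which divide the discriminant), each new pattern first appears at: mod 3: f = (x + 1)(x + 2)(x^4 + x + 2), pattern 4+1+1; mod 5: f = (x^3 + 4x + 3)(x^3 + x^2 + 4x + 1), pattern 3+3; mod 7: f = (x^6 + 6x^5 + 2x^4 + 2x^2 + 3x + 1), pattern 6; mod 11: f = (x^2 + 8x + 9)(x^2 + 10x + 1)(x^2 + 10x + 6), pattern 2+2+2; mod 13: f = (x^2 + 4x + 10)(x^4 + 2x^3 + 5x^2 + x + 3), pattern 4+2; mod 37: f = (x + 9)(x + 19)(x^2 + 17x + 28)(x^2 + 35x + 30), pattern 2+2+1+1; mod 47: f = (x + 9)(x + 13)(x + 31)(x + 46)(x^2 + x + 24), pattern 2+1+1+1+1. No other pattern occurs in this range, so the set of observed cycle types is {4+1+1, 3+3, 6, 2+2+2, 4+2, 2+2+1+1, 2+1+1+1+1}. The candidates containing elements of all these cycle types are S_4 x C_2 (6T11) of order 48, S_6 (6T16) of order 720; the others are excluded. The observed types are precisely the cycle types that occur in S_4 x C_2 (6T11) (apart from the identity). Each of the other remaining candidates has further cycle types, and by the Chebotarev density theorem the matching factorization patterns would occur for a proportion of primes equal to their share of the group: S_6 (6T16) additionally contains elements of type 5+1, 3+2+1, 3+1+1+1 (304 of its 720 elements, about 42% of primes). None of the 17 primes tested shows any such pattern (for each of these groups the chance of that is below 10^-4), which rules them out. Hence G = S_4 x C_2 (6T11), of order 48.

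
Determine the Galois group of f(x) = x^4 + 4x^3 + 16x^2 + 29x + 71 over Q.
The polynomial is an irreducible quartic over Q and its discriminant is 14535125, which is not a perfect square, so the Galois group is not contained in A_4. The resolvent cubic y^3 - 16*y^2 - 168*y + 2567 has exactly one rational root, so the Galois group is C_4 or D_4. The quartic becomes reducible over Q(sqrt(disc)), so the group is C_4.

C_4, the cyclic group of order 4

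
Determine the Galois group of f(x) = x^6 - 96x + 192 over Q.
The polynomial f is an irreducible sextic over Q, so G = Gal(f/Q) is one of the 16 transitive subgroups 6T1, ..., 6T16 of S_6. The discriminant of f is -9727331052552192, which is not a perfect square, so G is not contained in A_6. The transitive groups of degree 6 not contained in A_6 are: C_6 (6T1, order 6), S_3 (6T2, order 6), D_6 (6T3, order 12), C_3 x S_3 (6T5, order 18), A_4 x C_2 (6T6, order 24), S_4 (6T8, order 24), S_3 x S_3 (6T9, order 36), S_4 x C_2 (6T11, order 48), (S_3 x S_3) : C_2 (6T13, order 72), PGL(2,5) (6T14, order 120), S_6 (6T16, order 720). By Dedekind's theorem, for a prime p not dividing disc(f) the degrees of the irreducible factors of f mod p form the cycle type of an element of G. Factoring f modulo the 27 such primes p <= 127 (skipping 2, 3, 17, 43, which divide the discriminant), each new pattern first appears at: mod 5: f = (x^6 + 4x + 2), pattern 6; mod 7: f = (x + 2)(x^2 + x + 3)(x^3 + 4x^2 + 4x + 4), pattern 3+2+1; mod 11: f = (x^2 + 7x + 8)(x^4 + 4x^3 + 8x^2 + 2), pattern 4+2; mod 13: f = (x + 3)(x + 6)(x^2 + 6x + 11)(x^2 + 11x + 12), pattern 2+2+1+1; mod 61: f = (x + 19)(x + 41)(x + 53)(x + 57)(x^2 + 13x + 17), pattern 2+1+1+1+1; mod 97: f = (x + 73)(x + 77)(x + 96)(x^3 + 45x^2 + 46x + 19), pattern 3+1+1+1; mod 113: f = (x^2 + 23x + 81)(x^2 + 98x + 62)(x^2 + 105x + 40), pattern 2+2+2; mod 127: f = (x^3 + 49x^2 + 72x + 41)(x^3 + 78x^2 + 43x + 110), pattern 3+3. No other pattern occurs in this range, so the set of observed cycle types is {6, 3+2+1, 4+2, 2+2+1+1, 2+1+1+1+1, 3+1+1+1, 2+2+2, 3+3}. The candidates containing elements of all these cycle types are (S_3 x S_3) : C_2 (6T13) of order 72, S_6 (6T16) of order 720; the others are excluded. The observed types are precisely the cycle types that occur in (S_3 x S_3) : C_2 (6T13) (apart from the identity). Each of the other remaining candidates has further cycle types, and by the Chebotarev density theorem the matching factorization patterns would occur for a proportion of primes equal to their share of the group: S_6 (6T16) additionally contains elements of type 5+1, 4+1+1 (234 of its 720 elements, about 32% of primes). None of the 27 primes tested shows any such pattern (for each of these groups the chance of that is below 10^-4), which rules them out. Hence G = (S_3 x S_3) : C_2 (6T13), of order 72.

(S_3 x S_3) : C_2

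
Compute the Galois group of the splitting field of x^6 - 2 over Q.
The polynomial f is an irreducible sextic over Q, so G = Gal(f/Q) is one of the 16 transitive subgroups 6T1, ..., 6T16 of S_6. The discriminant of f is 1492992, which is not a perfect square, so G is not contained in A_6. The transitive groups of degree 6 not contained in A_6 are: C_6 (6T1, order 6), S_3 (6T2, order 6), D_6 (6T3, order 12), C_3 x S_3 (6T5, order 18), A_4 x C_2 (6T6, order 24), S_4 (6T8, order 24), S_3 x S_3 (6T9, order 36), S_4 x C_2 (6T11, order 48), (S_3 x S_3) : C_2 (6T13, order 72), PGL(2,5) (6T14, order 120), S_6 (6T16, order 720). By Dedekind's theorem, for a prime p not dividing disc(f) the degrees of the irreducible factors of f mod p form the cycle type of an element of G. Factoring f modulo the 79 such primes p <= 419 (skipping 2, 3, which divide the discriminant), each new pattern first appears at: mod 5: f = (x^2 + 2)(x^2 + x + 2)(x^2 + 4x + 2), pattern 2+2+2; mod 7: f = (x^3 + 3)(x^3 + 4), pattern 3+3; mod 13: f = (x^6 + 11), pattern 6; mod 17: f = (x + 5)(x + 12)(x^2 + 5x + 8)(x^2 + 12x + 8), pattern 2+2+1+1; mod 31: f = (x + 2)(x + 10)(x + 12)(x + 19)(x + 21)(x + 29), pattern 1+1+1+1+1+1. No other pattern occurs in this range, so the set of observed cycle types is {2+2+2, 3+3, 6, 2+2+1+1, 1+1+1+1+1+1}. The candidates containing elements of all these cycle types are D_6 (6T3) of order 12, A_4 x C_2 (6T6) of order 24, S_3 x S_3 (6T9) of order 36, S_4 x C_2 (6T11) of order 48, (S_3 x S_3) : C_2 (6T13) of order 72, PGL(2,5) (6T14) of order 120, S_6 (6T16) of order 720; the others are excluded. The observed types are precisely the cycle types that occur in D_6 (6T3). Each of the other remaining candidates has further cycle types, and by the Chebotarev density theorem the matching factorization patterns would occur for a proportion of primes equal to their share of the group: A_4 x C_2 (6T6) additionally contains elements of type 2+1+1+1+1 (3 of its 24 elements, about 12% of primes); S_3 x S_3 (6T9) additionally contains elements of type 3+1+1+1 (4 of its 36 elements, about 11% of primes); S_4 x C_2 (6T11) additionally contains elements of type 4+2, 4+1+1, 2+1+1+1+1 (15 of its 48 elements, about 31% of primes); (S_3 x S_3) : C_2 (6T13) additionally contains elements of type 4+2, 3+2+1, 3+1+1+1, 2+1+1+1+1 (40 of its 72 elements, about 56% of primes); PGL(2,5) (6T14) additionally contains elements of type 5+1, 4+1+1 (54 of its 120 elements, about 45% of primes); S_6 (6T16) additionally contains elements of type 5+1, 4+2, 4+1+1, 3+2+1, 3+1+1+1, 2+1+1+1+1 (499 of its 720 elements, about 69% of primes). None of the 79 primes tested shows any such pattern (for each of these groups the chance of that is below 10^-4), which rules them out. Hence G = D_6 (6T3), of order 12.

6T3: D_6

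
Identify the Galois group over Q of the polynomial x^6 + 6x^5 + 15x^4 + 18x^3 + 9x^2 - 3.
S_3 x S_3 (order 36)

The polynomial f is an irreducible sextic over Q, so G = Gal(f/Q) is one of the 16 transitive subgroups 6T1, ..., 6T16 of S_6. The discriminant of f is 5038848, which is not a perfect square, so G is not contained in A_6. The transitive groups of degree 6 not contained in A_6 are: C_6 (6T1, order 6), S_3 (6T2, order 6), D_6 (6T3, order 12), C_3 x S_3 (6T5, order 18), A_4 x C_2 (6T6, order 24), S_4 (6T8, order 24), S_3 x S_3 (6T9, order 36), S_4 x C_2 (6T11, order 48), (S_3 x S_3) : C_2 (6T13, order 72), PGL(2,5) (6T14, order 120), S_6 (6T16, order 720). By Dedekind's theorem, for a prime p not dividing disc(f) the degrees of the irreducible factors of f mod p form the cycle type of an element of G. Factoring f modulo the 23 such primes p <= 97 (skipping 2, 3, which divide the discriminant), each new pattern first appears at: mod 5: f = (x^6 + x^5 + 3x^3 + 4x^2 + 2), pattern 6; mod 11: f = (x + 4)(x + 6)(x^2 + 8x + 10)(x^2 + 10x + 7), pattern 2+2+1+1; mod 13: f = (x + 3)(x + 6)(x + 7)(x^3 + 3x^2 + 3x + 4), pattern 3+1+1+1; mod 31: f = (x^2 + 10x + 2)(x^2 + 11x + 21)(x^2 + 16x + 11), pattern 2+2+2; mod 97: f = (x^3 + 3x^2 + 3x + 10)(x^3 + 3x^2 + 3x + 87), pattern 3+3. No other pattern occurs in this range, so the set of observed cycle types is {6, 2+2+1+1, 3+1+1+1, 2+2+2, 3+3}. The candidates containing elements of all these cycle types are S_3 x S_3 (6T9) of order 36, (S_3 x S_3) : C_2 (6T13) of order 72, S_6 (6T16) of order 720; the others are excluded. The observed types are precisely the cycle types that occur in S_3 x S_3 (6T9) (apart from the identity). Each of the other remaining candidates has further cycle types, and by the Chebotarev density theorem the matching factorization patterns would occur for a proportion of primes equal to their share of the group: (S_3 x S_3) : C_2 (6T13) additionally contains elements of type 4+2, 3+2+1, 2+1+1+1+1 (36 of its 72 elements, about 50% of primes); S_6 (6T16) additionally contains elements of type 5+1, 4+2, 4+1+1, 3+2+1, 2+1+1+1+1 (459 of its 720 elements, about 64% of primes). None of the 23 primes tested shows any such pattern (for each of these groups the chance of that is below 10^-4), which rules them out. Hence G = S_3 x S_3 (6T9), of order 36.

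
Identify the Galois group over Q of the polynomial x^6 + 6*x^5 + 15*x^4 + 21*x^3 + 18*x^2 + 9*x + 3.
The polynomial f is an irreducible sextic over Q, so G = Gal(f/Q) is one of the 16 transitive subgroups 6T1, ..., 6T16 of S_6. The discriminant of f is -19683, which is not a perfect square, so G is not contained in A_6. The transitive groups of degree 6 not contained in A_6 are: C_6 (6T1, order 6), S_3 (6T2, order 6), D_6 (6T3, order 12), C_3 x S_3 (6T5, order 18), A_4 x C_2 (6T6, order 24), S_4 (6T8, order 24), S_3 x S_3 (6T9, order 36), S_4 x C_2 (6T11, order 48), (S_3 x S_3) : C_2 (6T13, order 72), PGL(2,5) (6T14, order 120), S_6 (6T16, order 720). By Dedekind's theorem, for a prime p not dividing disc(f) the degrees of the irreducible factors of f mod p form the cycle type of an element of G. Factoring f modulo the 37 such primes p <= 163 (skipping 3, which divides the discriminant), each new pattern first appears at: mod 2: f = (x^6 + x^4 + x^3 + x + 1), pattern 6; mod 7: f = (x^3 + 3x^2 + 3x + 4)(x^3 + 3x^2 + 3x + 6), pattern 3+3; mod 17: f = (x^2 + 5x + 5)(x^2 + 6x + 6)(x^2 + 12x + 12), pattern 2+2+2; mod 19: f = (x + 3)(x + 4)(x + 11)(x + 14)(x + 15)(x + 16), pattern 1+1+1+1+1+1. No other pattern occurs in this range, so the set of observed cycle types is {6, 3+3, 2+2+2, 1+1+1+1+1+1}. The candidates containing elements of all these cycle types are C_6 (6T1) of order 6, D_6 (6T3) of order 12, C_3 x S_3 (6T5) of order 18, A_4 x C_2 (6T6) of order 24, S_3 x S_3 (6T9) of order 36, S_4 x C_2 (6T11) of order 48, (S_3 x S_3) : C_2 (6T13) of order 72, PGL(2,5) (6T14) of order 120, S_6 (6T16) of order 720; the others are excluded. The observed types are precisely the cycle types that occur in C_6 (6T1). Each of the other remaining candidates has further cycle types, and by the Chebotarev density theorem the matching factorization patterns would occur for a proportion of primes equal to their share of the group: D_6 (6T3) additionally contains elements of type 2+2+1+1 (3 of its 12 elements, about 25% of primes); C_3 x S_3 (6T5) additionally contains elements of type 3+1+1+1 (4 of its 18 elements, about 22% of primes); A_4 x C_2 (6T6) additionally contains elements of type 2+2+1+1, 2+1+1+1+1 (6 of its 24 elements, about 25% of primes); S_3 x S_3 (6T9) additionally contains elements of type 3+1+1+1, 2+2+1+1 (13 of its 36 elements, about 36% of primes); S_4 x C_2 (6T11) additionally contains elements of type 4+2, 4+1+1, 2+2+1+1, 2+1+1+1+1 (24 of its 48 elements, about 50% of primes); (S_3 x S_3) : C_2 (6T13) additionally contains elements of type 4+2, 3+2+1, 3+1+1+1, 2+2+1+1, 2+1+1+1+1 (49 of its 72 elements, about 68% of primes); PGL(2,5) (6T14) additionally contains elements of type 5+1, 4+1+1, 2+2+1+1 (69 of its 120 elements, about 58% of primes); S_6 (6T16) additionally contains elements of type 5+1, 4+2, 4+1+1, 3+2+1, 3+1+1+1, 2+2+1+1, 2+1+1+1+1 (544 of its 720 elements, about 76% of primes). None of the 37 primes tested shows any such pattern (for each of these groups the chance of that is below 10^-4), which rules them out. Hence G = C_6 (6T1), of order 6.

6T1: C_6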